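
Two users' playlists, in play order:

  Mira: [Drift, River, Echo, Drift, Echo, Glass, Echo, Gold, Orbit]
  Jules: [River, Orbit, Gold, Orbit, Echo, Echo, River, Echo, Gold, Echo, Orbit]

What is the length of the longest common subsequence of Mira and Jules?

6

Taking River (Mira #2, Jules #1), then Echo (Mira #3, Jules #5), then Echo (Mira #5, Jules #6), then Echo (Mira #7, Jules #8), then Gold (Mira #8, Jules #9), then Orbit (Mira #9, Jules #11) gives a common subsequence of length 6. The LCS DP gives dp[9][11] = 6, so this is optimal.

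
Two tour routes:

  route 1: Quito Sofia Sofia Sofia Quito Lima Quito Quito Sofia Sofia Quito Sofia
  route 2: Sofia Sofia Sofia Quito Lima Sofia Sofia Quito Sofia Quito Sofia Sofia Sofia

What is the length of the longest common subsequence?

One common subsequence of length 10: Sofia (route 1 #2, route 2 #1), then Sofia (route 1 #3, route 2 #2), then Sofia (route 1 #4, route 2 #3), then Quito (route 1 #5, route 2 #4), then Lima (route 1 #6, route 2 #5), then Quito (route 1 #7, route 2 #8), then Quito (route 1 #8, route 2 #10), then Sofia (route 1 #9, route 2 #11), then Sofia (route 1 #10, route 2 #12), then Sofia (route 1 #12, route 2 #13). Since dp[12][13] = 10, nothing longer is possible.

10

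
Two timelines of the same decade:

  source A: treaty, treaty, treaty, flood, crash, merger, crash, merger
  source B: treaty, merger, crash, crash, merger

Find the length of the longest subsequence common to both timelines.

Taking treaty (source A #1, source B #1); then crash (source A #5, source B #3); then crash (source A #7, source B #4); then merger (source A #8, source B #5) gives a common subsequence of length 4. The LCS DP gives dp[8][5] = 4, so this is optimal.

4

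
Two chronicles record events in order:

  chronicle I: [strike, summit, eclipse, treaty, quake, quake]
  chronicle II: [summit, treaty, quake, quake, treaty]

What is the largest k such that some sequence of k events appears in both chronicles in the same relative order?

Pick summit [2,1]; then treaty [4,2]; then quake [5,3]; then quake [6,4]; all 4 events appear in both, in order. dp[6][5] = 4 confirms this is the maximum.

4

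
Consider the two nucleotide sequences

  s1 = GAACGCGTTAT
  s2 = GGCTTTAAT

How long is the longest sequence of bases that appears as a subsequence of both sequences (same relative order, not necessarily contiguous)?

7

Let dp[i][j] be the LCS length of the first i bases of s1 and the first j bases of s2. dp[i][j] = dp[i-1][j-1]+1 when the i-th and j-th bases match, else max(dp[i-1][j], dp[i][j-1]).
    ·  G  G  C  T  T  T  A  A  T
 ·  0  0  0  0  0  0  0  0  0  0
 G  0  1  1  1  1  1  1  1  1  1
 A  0  1  1  1  1  1  1  2  2  2
 A  0  1  1  1  1  1  1  2  3  3
 C  0  1  1  2  2  2  2  2  3  3
 G  0  1  2  2  2  2  2  2  3  3
 C  0  1  2  3  3  3  3  3  3  3
 G  0  1  2  3  3  3  3  3  3  3
 T  0  1  2  3  4  4  4  4  4  4
 T  0  1  2  3  4  5  5  5  5  5
 A  0  1  2  3  4  5  5  6  6  6
 T  0  1  2  3  4  5  6  6  6  7
dp[11][9] = 7. One LCS (by backtracking along matches): GGCTTAT.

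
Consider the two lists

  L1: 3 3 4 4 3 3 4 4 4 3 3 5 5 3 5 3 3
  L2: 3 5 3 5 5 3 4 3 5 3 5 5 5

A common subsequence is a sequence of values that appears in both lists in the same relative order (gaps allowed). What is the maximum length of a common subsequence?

Taking 3 [1,1]; then 3 [2,3]; then 3 [6,6]; then 4 [9,7]; then 3 [10,8]; then 3 [11,10]; then 5 [12,11]; then 5 [13,12]; then 5 [15,13] gives a common subsequence of length 9. dp[17][13] = 9 confirms this is the maximum.

9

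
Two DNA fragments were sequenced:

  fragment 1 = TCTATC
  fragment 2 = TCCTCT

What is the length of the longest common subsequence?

Pick T at fragment 1[1]=fragment 2[1] → C at fragment 1[2]=fragment 2[3] → T at fragment 1[3]=fragment 2[4] → T at fragment 1[5]=fragment 2[6]; all 4 bases appear in both, in order. The LCS DP gives dp[6][6] = 4, so this is optimal.

4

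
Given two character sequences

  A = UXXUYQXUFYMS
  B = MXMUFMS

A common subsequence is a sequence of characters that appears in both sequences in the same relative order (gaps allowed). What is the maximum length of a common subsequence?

Let dp[i][j] be the LCS length of the first i characters of A and the first j characters of B. dp[i][j] = dp[i-1][j-1]+1 when the i-th and j-th characters match, else max(dp[i-1][j], dp[i][j-1]).
    ·  M  X  M  U  F  M  S
 ·  0  0  0  0  0  0  0  0
 U  0  0  0  0  1  1  1  1
 X  0  0  1  1  1  1  1  1
 X  0  0  1  1  1  1  1  1
 U  0  0  1  1  2  2  2  2
 Y  0  0  1  1  2  2  2  2
 Q  0  0  1  1  2  2  2  2
 X  0  0  1  1  2  2  2  2
 U  0  0  1  1  2  2  2  2
 F  0  0  1  1  2  3  3  3
 Y  0  0  1  1  2  3  3  3
 M  0  1  1  2  2  3  4  4
 S  0  1  1  2  2  3  4  5
dp[12][7] = 5. One LCS (by backtracking along matches): XUFMS.

5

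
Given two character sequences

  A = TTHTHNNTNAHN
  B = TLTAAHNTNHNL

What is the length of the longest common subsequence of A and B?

Let dp[i][j] be the LCS length of the first i characters of A and the first j characters of B. dp[i][j] = dp[i-1][j-1]+1 when the i-th and j-th characters match, else max(dp[i-1][j], dp[i][j-1]).
    ·  T  L  T  A  A  H  N  T  N  H  N  L
 ·  0  0  0  0  0  0  0  0  0  0  0  0  0
 T  0  1  1  1  1  1  1  1  1  1  1  1  1
 T  0  1  1  2  2  2  2  2  2  2  2  2  2
 H  0  1  1  2  2  2  3  3  3  3  3  3  3
 T  0  1  1  2  2  2  3  3  4  4  4  4  4
 H  0  1  1  2  2  2  3  3  4  4  5  5  5
 N  0  1  1  2  2  2  3  4  4  5  5  6  6
 N  0  1  1  2  2  2  3  4  4  5  5  6  6
 T  0  1  1  2  2  2  3  4  5  5  5  6  6
 N  0  1  1  2  2  2  3  4  5  6  6  6  6
 A  0  1  1  2  3  3  3  4  5  6  6  6  6
 H  0  1  1  2  3  3  4  4  5  6  7  7  7
 N  0  1  1  2  3  3  4  5  5  6  7  8  8
dp[12][12] = 8. One LCS (by backtracking along matches): TTHNTNHN.

8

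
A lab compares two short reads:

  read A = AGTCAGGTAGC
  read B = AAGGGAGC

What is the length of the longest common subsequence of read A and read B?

7

Taking A (read A #1, read B #2); then G (read A #2, read B #3); then G (read A #6, read B #4); then G (read A #7, read B #5); then A (read A #9, read B #6); then G (read A #10, read B #7); then C (read A #11, read B #8) gives a common subsequence of length 7, and the DP table's final entry dp[11][8] is also 7, so no common subsequence is longer.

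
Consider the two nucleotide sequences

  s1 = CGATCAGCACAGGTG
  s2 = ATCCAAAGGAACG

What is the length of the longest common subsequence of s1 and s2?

Pick A [3,1], T [4,2], C [5,4], A [6,5], A [9,6], A [11,7], G [12,8], G [13,9], G [15,13]; all 9 bases appear in both, in order. dp[15][13] = 9 confirms this is the maximum.

9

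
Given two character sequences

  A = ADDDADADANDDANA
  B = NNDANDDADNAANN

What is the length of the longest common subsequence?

Pick A (A #1, B #4); then D (A #3, B #6); then D (A #4, B #7); then A (A #5, B #8); then D (A #6, B #9); then A (A #7, B #11); then A (A #9, B #12); then N (A #10, B #13); then N (A #14, B #14); all 9 characters appear in both, in order. The LCS DP gives dp[15][14] = 9, so this is optimal.

9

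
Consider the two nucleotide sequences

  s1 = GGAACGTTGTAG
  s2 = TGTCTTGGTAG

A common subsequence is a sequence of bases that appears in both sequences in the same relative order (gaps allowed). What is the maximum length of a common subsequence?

Match G [1,2], C [5,4], T [7,5], T [8,6], G [9,8], T [10,9], A [11,10], G [12,11] — 8 bases in the same relative order in both. The LCS DP gives dp[12][11] = 8, so this is optimal.

8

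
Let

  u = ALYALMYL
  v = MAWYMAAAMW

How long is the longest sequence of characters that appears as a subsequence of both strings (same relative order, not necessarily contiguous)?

4

One common subsequence of length 4: A at u[1]=v[2]; then Y at u[3]=v[4]; then A at u[4]=v[8]; then M at u[6]=v[9]. The LCS DP gives dp[8][10] = 4, so this is optimal.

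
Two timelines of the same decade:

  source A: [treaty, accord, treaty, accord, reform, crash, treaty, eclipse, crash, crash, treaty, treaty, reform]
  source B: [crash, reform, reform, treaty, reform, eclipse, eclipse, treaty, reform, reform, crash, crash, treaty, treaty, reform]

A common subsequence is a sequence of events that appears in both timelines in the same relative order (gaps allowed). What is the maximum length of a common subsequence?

Pick treaty [1,4]; then treaty [3,8]; then reform [5,10]; then crash [9,11]; then crash [10,12]; then treaty [11,13]; then treaty [12,14]; then reform [13,15]; all 8 events appear in both, in order. Since dp[13][15] = 8, nothing longer is possible.

8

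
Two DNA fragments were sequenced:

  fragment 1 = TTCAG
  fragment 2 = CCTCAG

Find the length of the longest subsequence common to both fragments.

Let dp[i][j] be the LCS length of the first i bases of fragment 1 and the first j bases of fragment 2. dp[i][j] = dp[i-1][j-1]+1 when the i-th and j-th bases match, else max(dp[i-1][j], dp[i][j-1]).
    ·  C  C  T  C  A  G
 ·  0  0  0  0  0  0  0
 T  0  0  0  1  1  1  1
 T  0  0  0  1  1  1  1
 C  0  1  1  1  2  2  2
 A  0  1  1  1  2  3  3
 G  0  1  1  1  2  3  4
dp[5][6] = 4. One LCS (by backtracking along matches): TCAG.

4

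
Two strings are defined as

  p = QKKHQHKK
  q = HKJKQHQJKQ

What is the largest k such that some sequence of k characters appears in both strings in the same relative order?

5

Match K [2,2]; then K [3,4]; then H [4,6]; then Q [5,7]; then K [7,9] — 5 characters in the same relative order in both. Since dp[8][10] = 5, nothing longer is possible.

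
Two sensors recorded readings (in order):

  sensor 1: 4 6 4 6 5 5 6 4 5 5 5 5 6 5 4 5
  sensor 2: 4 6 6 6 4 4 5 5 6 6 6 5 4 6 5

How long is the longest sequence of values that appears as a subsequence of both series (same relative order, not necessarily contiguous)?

11

Match 4 at sensor 1[1]=sensor 2[1], then 6 at sensor 1[2]=sensor 2[2], then 6 at sensor 1[4]=sensor 2[3], then 6 at sensor 1[7]=sensor 2[4], then 4 at sensor 1[8]=sensor 2[6], then 5 at sensor 1[9]=sensor 2[7], then 5 at sensor 1[10]=sensor 2[8], then 6 at sensor 1[13]=sensor 2[11], then 5 at sensor 1[14]=sensor 2[12], then 4 at sensor 1[15]=sensor 2[13], then 5 at sensor 1[16]=sensor 2[15] — 11 values in the same relative order in both. dp[16][15] = 11 confirms this is the maximum.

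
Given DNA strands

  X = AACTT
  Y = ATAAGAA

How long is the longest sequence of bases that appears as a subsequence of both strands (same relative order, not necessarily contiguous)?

2

Pick A at X[1]=Y[6], A at X[2]=Y[7]; all 2 bases appear in both, in order, and the DP table's final entry dp[5][7] is also 2, so no common subsequence is longer.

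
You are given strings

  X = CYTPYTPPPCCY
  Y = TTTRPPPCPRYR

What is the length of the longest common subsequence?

Let dp[i][j] be the LCS length of the first i characters of X and the first j characters of Y. dp[i][j] = dp[i-1][j-1]+1 when the i-th and j-th characters match, else max(dp[i-1][j], dp[i][j-1]).
    ·  T  T  T  R  P  P  P  C  P  R  Y  R
 ·  0  0  0  0  0  0  0  0  0  0  0  0  0
 C  0  0  0  0  0  0  0  0  1  1  1  1  1
 Y  0  0  0  0  0  0  0  0  1  1  1  2  2
 T  0  1  1  1  1  1  1  1  1  1  1  2  2
 P  0  1  1  1  1  2  2  2  2  2  2  2  2
 Y  0  1  1  1  1  2  2  2  2  2  2  3  3
 T  0  1  2  2  2  2  2  2  2  2  2  3  3
 P  0  1  2  2  2  3  3  3  3  3  3  3  3
 P  0  1  2  2  2  3  4  4  4  4  4  4  4
 P  0  1  2  2  2  3  4  5  5  5  5  5  5
 C  0  1  2  2  2  3  4  5  6  6  6  6  6
 C  0  1  2  2  2  3  4  5  6  6  6  6  6
 Y  0  1  2  2  2  3  4  5  6  6  6  7  7
dp[12][12] = 7. One LCS (by backtracking along matches): TTPPPCY.

7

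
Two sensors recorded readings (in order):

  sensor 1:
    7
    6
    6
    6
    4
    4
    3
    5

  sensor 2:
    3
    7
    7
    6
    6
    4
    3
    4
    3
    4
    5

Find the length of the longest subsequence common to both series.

Let dp[i][j] be the LCS length of the first i values of sensor 1 and the first j values of sensor 2. dp[i][j] = dp[i-1][j-1]+1 when the i-th and j-th values match, else max(dp[i-1][j], dp[i][j-1]).
    ·  3  7  7  6  6  4  3  4  3  4  5
 ·  0  0  0  0  0  0  0  0  0  0  0  0
 7  0  0  1  1  1  1  1  1  1  1  1  1
 6  0  0  1  1  2  2  2  2  2  2  2  2
 6  0  0  1  1  2  3  3  3  3  3  3  3
 6  0  0  1  1  2  3  3  3  3  3  3  3
 4  0  0  1  1  2  3  4  4  4  4  4  4
 4  0  0  1  1  2  3  4  4  5  5  5  5
 3  0  1  1  1  2  3  4  5  5  6  6  6
 5  0  1  1  1  2  3  4  5  5  6  6  7
dp[8][11] = 7. One LCS (by backtracking along matches): 7, 6, 6, 4, 4, 3, 5.

7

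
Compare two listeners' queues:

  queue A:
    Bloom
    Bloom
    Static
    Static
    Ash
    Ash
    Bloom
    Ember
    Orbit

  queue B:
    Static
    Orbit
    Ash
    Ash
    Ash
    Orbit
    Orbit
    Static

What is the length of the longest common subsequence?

Match Static at queue A[3]=queue B[1] → Ash at queue A[5]=queue B[4] → Ash at queue A[6]=queue B[5] → Orbit at queue A[9]=queue B[7] — 4 songs in the same relative order in both. dp[9][8] = 4 confirms this is the maximum.

4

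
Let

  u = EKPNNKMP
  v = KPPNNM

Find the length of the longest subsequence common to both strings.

One common subsequence of length 5: K at u[2]=v[1], then P at u[3]=v[3], then N at u[4]=v[4], then N at u[5]=v[5], then M at u[7]=v[6]. The LCS DP gives dp[8][6] = 5, so this is optimal.

5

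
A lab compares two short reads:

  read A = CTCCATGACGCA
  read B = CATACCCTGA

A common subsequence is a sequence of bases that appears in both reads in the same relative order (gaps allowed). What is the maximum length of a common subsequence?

Let dp[i][j] be the LCS length of the first i bases of read A and the first j bases of read B. dp[i][j] = dp[i-1][j-1]+1 when the i-th and j-th bases match, else max(dp[i-1][j], dp[i][j-1]).
    ·  C  A  T  A  C  C  C  T  G  A
 ·  0  0  0  0  0  0  0  0  0  0  0
 C  0  1  1  1  1  1  1  1  1  1  1
 T  0  1  1  2  2  2  2  2  2  2  2
 C  0  1  1  2  2  3  3  3  3  3  3
 C  0  1  1  2  2  3  4  4  4  4  4
 A  0  1  2  2  3  3  4  4  4  4  5
 T  0  1  2  3  3  3  4  4  5  5  5
 G  0  1  2  3  3  3  4  4  5  6  6
 A  0  1  2  3  4  4  4  4  5  6  7
 C  0  1  2  3  4  5  5  5  5  6  7
 G  0  1  2  3  4  5  5  5  5  6  7
 C  0  1  2  3  4  5  6  6  6  6  7
 A  0  1  2  3  4  5  6  6  6  6  7
dp[12][10] = 7. One LCS (by backtracking along matches): CTCCTGA.

7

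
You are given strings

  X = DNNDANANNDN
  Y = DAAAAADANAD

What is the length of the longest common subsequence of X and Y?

Let dp[i][j] be the LCS length of the first i characters of X and the first j characters of Y. dp[i][j] = dp[i-1][j-1]+1 when the i-th and j-th characters match, else max(dp[i-1][j], dp[i][j-1]).
    ·  D  A  A  A  A  A  D  A  N  A  D
 ·  0  0  0  0  0  0  0  0  0  0  0  0
 D  0  1  1  1  1  1  1  1  1  1  1  1
 N  0  1  1  1  1  1  1  1  1  2  2  2
 N  0  1  1  1  1  1  1  1  1  2  2  2
 D  0  1  1  1  1  1  1  2  2  2  2  3
 A  0  1  2  2  2  2  2  2  3  3  3  3
 N  0  1  2  2  2  2  2  2  3  4  4  4
 A  0  1  2  3  3  3  3  3  3  4  5  5
 N  0  1  2  3  3  3  3  3  3  4  5  5
 N  0  1  2  3  3  3  3  3  3  4  5  5
 D  0  1  2  3  3  3  3  4  4  4  5  6
 N  0  1  2  3  3  3  3  4  4  5  5  6
dp[11][11] = 6. One LCS (by backtracking along matches): DDANAD.

6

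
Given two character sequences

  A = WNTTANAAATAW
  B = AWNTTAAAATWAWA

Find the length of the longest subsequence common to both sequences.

Pick W at A[1]=B[2] → N at A[2]=B[3] → T at A[3]=B[4] → T at A[4]=B[5] → A at A[5]=B[6] → A at A[7]=B[7] → A at A[8]=B[8] → A at A[9]=B[9] → T at A[10]=B[10] → A at A[11]=B[12] → W at A[12]=B[13]; all 11 characters appear in both, in order. Since dp[12][14] = 11, nothing longer is possible.

11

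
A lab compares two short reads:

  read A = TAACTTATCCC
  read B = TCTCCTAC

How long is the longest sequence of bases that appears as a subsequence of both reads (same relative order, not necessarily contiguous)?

6

Taking T (read A #1, read B #1); then C (read A #4, read B #2); then T (read A #5, read B #3); then T (read A #6, read B #6); then A (read A #7, read B #7); then C (read A #11, read B #8) gives a common subsequence of length 6. Since dp[11][8] = 6, nothing longer is possible.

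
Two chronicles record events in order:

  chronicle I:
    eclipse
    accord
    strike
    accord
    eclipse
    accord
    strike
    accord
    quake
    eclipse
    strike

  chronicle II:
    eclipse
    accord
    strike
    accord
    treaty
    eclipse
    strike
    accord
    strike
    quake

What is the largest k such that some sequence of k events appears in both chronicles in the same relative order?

One common subsequence of length 8: eclipse at chronicle I[1]=chronicle II[1], then accord at chronicle I[2]=chronicle II[2], then strike at chronicle I[3]=chronicle II[3], then accord at chronicle I[4]=chronicle II[4], then eclipse at chronicle I[5]=chronicle II[6], then accord at chronicle I[6]=chronicle II[8], then strike at chronicle I[7]=chronicle II[9], then quake at chronicle I[9]=chronicle II[10]. The LCS DP gives dp[11][10] = 8, so this is optimal.

8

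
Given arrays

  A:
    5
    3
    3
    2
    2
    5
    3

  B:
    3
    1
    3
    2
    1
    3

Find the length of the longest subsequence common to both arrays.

One common subsequence of length 4: 3 (A #2, B #1), 3 (A #3, B #3), 2 (A #4, B #4), 3 (A #7, B #6). Since dp[7][6] = 4, nothing longer is possible.

4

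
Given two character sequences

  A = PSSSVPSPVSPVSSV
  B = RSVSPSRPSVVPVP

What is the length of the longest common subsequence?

Taking S (A #2, B #2), then S (A #3, B #4), then S (A #4, B #6), then P (A #6, B #8), then S (A #7, B #9), then P (A #8, B #12), then V (A #9, B #13), then P (A #11, B #14) gives a common subsequence of length 8. The LCS DP gives dp[15][14] = 8, so this is optimal.

8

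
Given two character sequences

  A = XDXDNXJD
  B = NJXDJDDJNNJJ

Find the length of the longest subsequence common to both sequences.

Let dp[i][j] be the LCS length of the first i characters of A and the first j characters of B. dp[i][j] = dp[i-1][j-1]+1 when the i-th and j-th characters match, else max(dp[i-1][j], dp[i][j-1]).
    ·  N  J  X  D  J  D  D  J  N  N  J  J
 ·  0  0  0  0  0  0  0  0  0  0  0  0  0
 X  0  0  0  1  1  1  1  1  1  1  1  1  1
 D  0  0  0  1  2  2  2  2  2  2  2  2  2
 X  0  0  0  1  2  2  2  2  2  2  2  2  2
 D  0  0  0  1  2  2  3  3  3  3  3  3  3
 N  0  1  1  1  2  2  3  3  3  4  4  4  4
 X  0  1  1  2  2  2  3  3  3  4  4  4  4
 J  0  1  2  2  2  3  3  3  4  4  4  5  5
 D  0  1  2  2  3  3  4  4  4  4  4  5  5
dp[8][12] = 5. One LCS (by backtracking along matches): XDDNJ.

5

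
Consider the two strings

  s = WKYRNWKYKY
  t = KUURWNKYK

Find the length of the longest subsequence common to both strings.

6

Let dp[i][j] be the LCS length of the first i characters of s and the first j characters of t. dp[i][j] = dp[i-1][j-1]+1 when the i-th and j-th characters match, else max(dp[i-1][j], dp[i][j-1]).
    ·  K  U  U  R  W  N  K  Y  K
 ·  0  0  0  0  0  0  0  0  0  0
 W  0  0  0  0  0  1  1  1  1  1
 K  0  1  1  1  1  1  1  2  2  2
 Y  0  1  1  1  1  1  1  2  3  3
 R  0  1  1  1  2  2  2  2  3  3
 N  0  1  1  1  2  2  3  3  3  3
 W  0  1  1  1  2  3  3  3  3  3
 K  0  1  1  1  2  3  3  4  4  4
 Y  0  1  1  1  2  3  3  4  5  5
 K  0  1  1  1  2  3  3  4  5  6
 Y  0  1  1  1  2  3  3  4  5  6
dp[10][9] = 6. One LCS (by backtracking along matches): KRNKYK.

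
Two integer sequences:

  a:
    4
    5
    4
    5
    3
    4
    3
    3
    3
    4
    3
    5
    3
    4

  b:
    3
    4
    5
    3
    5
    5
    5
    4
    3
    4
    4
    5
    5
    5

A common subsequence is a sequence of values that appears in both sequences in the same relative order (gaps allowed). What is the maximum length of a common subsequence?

7

Pick 4 at a[1]=b[2]; then 5 at a[2]=b[7]; then 4 at a[3]=b[8]; then 3 at a[5]=b[9]; then 4 at a[6]=b[10]; then 4 at a[10]=b[11]; then 5 at a[12]=b[14]; all 7 values appear in both, in order. Since dp[14][14] = 7, nothing longer is possible.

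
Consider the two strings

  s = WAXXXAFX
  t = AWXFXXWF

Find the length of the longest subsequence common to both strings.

5

Let dp[i][j] be the LCS length of the first i characters of s and the first j characters of t. dp[i][j] = dp[i-1][j-1]+1 when the i-th and j-th characters match, else max(dp[i-1][j], dp[i][j-1]).
    ·  A  W  X  F  X  X  W  F
 ·  0  0  0  0  0  0  0  0  0
 W  0  0  1  1  1  1  1  1  1
 A  0  1  1  1  1  1  1  1  1
 X  0  1  1  2  2  2  2  2  2
 X  0  1  1  2  2  3  3  3  3
 X  0  1  1  2  2  3  4  4  4
 A  0  1  1  2  2  3  4  4  4
 F  0  1  1  2  3  3  4  4  5
 X  0  1  1  2  3  4  4  4  5
dp[8][8] = 5. One LCS (by backtracking along matches): WXXXF.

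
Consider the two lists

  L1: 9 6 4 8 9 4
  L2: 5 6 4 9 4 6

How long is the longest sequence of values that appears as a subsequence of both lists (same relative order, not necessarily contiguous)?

4

Let dp[i][j] be the LCS length of the first i values of L1 and the first j values of L2. dp[i][j] = dp[i-1][j-1]+1 when the i-th and j-th values match, else max(dp[i-1][j], dp[i][j-1]).
    ·  5  6  4  9  4  6
 ·  0  0  0  0  0  0  0
 9  0  0  0  0  1  1  1
 6  0  0  1  1  1  1  2
 4  0  0  1  2  2  2  2
 8  0  0  1  2  2  2  2
 9  0  0  1  2  3  3  3
 4  0  0  1  2  3  4  4
dp[6][6] = 4. One LCS (by backtracking along matches): 6, 4, 9, 4.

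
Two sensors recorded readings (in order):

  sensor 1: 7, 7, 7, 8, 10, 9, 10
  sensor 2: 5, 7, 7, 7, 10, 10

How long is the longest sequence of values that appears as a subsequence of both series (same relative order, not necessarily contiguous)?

Let dp[i][j] be the LCS length of the first i values of sensor 1 and the first j values of sensor 2. dp[i][j] = dp[i-1][j-1]+1 when the i-th and j-th values match, else max(dp[i-1][j], dp[i][j-1]).
    ·  5  7  7  7 10 10
 ·  0  0  0  0  0  0  0
 7  0  0  1  1  1  1  1
 7  0  0  1  2  2  2  2
 7  0  0  1  2  3  3  3
 8  0  0  1  2  3  3  3
10  0  0  1  2  3  4  4
 9  0  0  1  2  3  4  4
10  0  0  1  2  3  4  5
dp[7][6] = 5. One LCS (by backtracking along matches): 7, 7, 7, 10, 10.

5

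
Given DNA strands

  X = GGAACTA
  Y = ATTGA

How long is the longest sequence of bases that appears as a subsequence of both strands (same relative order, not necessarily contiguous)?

3

Taking A [3,1] → T [6,3] → A [7,5] gives a common subsequence of length 3. dp[7][5] = 3 confirms this is the maximum.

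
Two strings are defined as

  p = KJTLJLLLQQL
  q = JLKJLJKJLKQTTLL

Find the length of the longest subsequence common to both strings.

7

Taking K [1,3] → J [2,4] → L [4,5] → J [5,8] → L [6,9] → L [8,14] → L [11,15] gives a common subsequence of length 7, and the DP table's final entry dp[11][15] is also 7, so no common subsequence is longer.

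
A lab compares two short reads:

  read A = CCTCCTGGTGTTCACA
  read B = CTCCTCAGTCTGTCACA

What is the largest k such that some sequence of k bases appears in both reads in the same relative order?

13

Pick C [2,1] → T [3,2] → C [4,3] → C [5,4] → T [6,5] → G [7,8] → T [9,11] → G [10,12] → T [12,13] → C [13,14] → A [14,15] → C [15,16] → A [16,17]; all 13 bases appear in both, in order. The LCS DP gives dp[16][17] = 13, so this is optimal.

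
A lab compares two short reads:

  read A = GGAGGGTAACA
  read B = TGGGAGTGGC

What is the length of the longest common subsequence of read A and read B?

7

Let dp[i][j] be the LCS length of the first i bases of read A and the first j bases of read B. dp[i][j] = dp[i-1][j-1]+1 when the i-th and j-th bases match, else max(dp[i-1][j], dp[i][j-1]).
    ·  T  G  G  G  A  G  T  G  G  C
 ·  0  0  0  0  0  0  0  0  0  0  0
 G  0  0  1  1  1  1  1  1  1  1  1
 G  0  0  1  2  2  2  2  2  2  2  2
 A  0  0  1  2  2  3  3  3  3  3  3
 G  0  0  1  2  3  3  4  4  4  4  4
 G  0  0  1  2  3  3  4  4  5  5  5
 G  0  0  1  2  3  3  4  4  5  6  6
 T  0  1  1  2  3  3  4  5  5  6  6
 A  0  1  1  2  3  4  4  5  5  6  6
 A  0  1  1  2  3  4  4  5  5  6  6
 C  0  1  1  2  3  4  4  5  5  6  7
 A  0  1  1  2  3  4  4  5  5  6  7
dp[11][10] = 7. One LCS (by backtracking along matches): GGAGGGC.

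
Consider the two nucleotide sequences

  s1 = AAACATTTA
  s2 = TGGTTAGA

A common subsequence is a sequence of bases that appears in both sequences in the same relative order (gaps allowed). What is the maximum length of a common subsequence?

One common subsequence of length 4: T (s1 #6, s2 #1), T (s1 #7, s2 #4), T (s1 #8, s2 #5), A (s1 #9, s2 #8). The LCS DP gives dp[9][8] = 4, so this is optimal.

4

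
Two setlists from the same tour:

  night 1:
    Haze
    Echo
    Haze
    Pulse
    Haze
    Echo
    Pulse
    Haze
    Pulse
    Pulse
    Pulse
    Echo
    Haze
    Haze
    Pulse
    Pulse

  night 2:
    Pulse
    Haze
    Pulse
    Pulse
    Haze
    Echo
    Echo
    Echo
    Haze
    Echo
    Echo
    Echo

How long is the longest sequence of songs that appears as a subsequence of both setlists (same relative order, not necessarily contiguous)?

6

Pick Haze at night 1[1]=night 2[2], then Pulse at night 1[4]=night 2[4], then Haze at night 1[5]=night 2[5], then Echo at night 1[6]=night 2[8], then Haze at night 1[8]=night 2[9], then Echo at night 1[12]=night 2[12]; all 6 songs appear in both, in order. The LCS DP gives dp[16][12] = 6, so this is optimal.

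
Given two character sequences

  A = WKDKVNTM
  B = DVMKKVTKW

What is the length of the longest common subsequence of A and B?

4

One common subsequence of length 4: K (A #2, B #4); then K (A #4, B #5); then V (A #5, B #6); then T (A #7, B #7). dp[8][9] = 4 confirms this is the maximum.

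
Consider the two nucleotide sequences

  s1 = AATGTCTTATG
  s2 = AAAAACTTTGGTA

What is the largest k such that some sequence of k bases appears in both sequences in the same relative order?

7

Let dp[i][j] be the LCS length of the first i bases of s1 and the first j bases of s2. dp[i][j] = dp[i-1][j-1]+1 when the i-th and j-th bases match, else max(dp[i-1][j], dp[i][j-1]).
    ·  A  A  A  A  A  C  T  T  T  G  G  T  A
 ·  0  0  0  0  0  0  0  0  0  0  0  0  0  0
 A  0  1  1  1  1  1  1  1  1  1  1  1  1  1
 A  0  1  2  2  2  2  2  2  2  2  2  2  2  2
 T  0  1  2  2  2  2  2  3  3  3  3  3  3  3
 G  0  1  2  2  2  2  2  3  3  3  4  4  4  4
 T  0  1  2  2  2  2  2  3  4  4  4  4  5  5
 C  0  1  2  2  2  2  3  3  4  4  4  4  5  5
 T  0  1  2  2  2  2  3  4  4  5  5  5  5  5
 T  0  1  2  2  2  2  3  4  5  5  5  5  6  6
 A  0  1  2  3  3  3  3  4  5  5  5  5  6  7
 T  0  1  2  3  3  3  3  4  5  6  6  6  6  7
 G  0  1  2  3  3  3  3  4  5  6  7  7  7  7
dp[11][13] = 7. One LCS (by backtracking along matches): AATTTTA.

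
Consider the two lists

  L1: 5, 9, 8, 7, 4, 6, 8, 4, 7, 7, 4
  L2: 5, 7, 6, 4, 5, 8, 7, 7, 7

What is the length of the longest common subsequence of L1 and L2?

6

Let dp[i][j] be the LCS length of the first i values of L1 and the first j values of L2. dp[i][j] = dp[i-1][j-1]+1 when the i-th and j-th values match, else max(dp[i-1][j], dp[i][j-1]).
    ·  5  7  6  4  5  8  7  7  7
 ·  0  0  0  0  0  0  0  0  0  0
 5  0  1  1  1  1  1  1  1  1  1
 9  0  1  1  1  1  1  1  1  1  1
 8  0  1  1  1  1  1  2  2  2  2
 7  0  1  2  2  2  2  2  3  3  3
 4  0  1  2  2  3  3  3  3  3  3
 6  0  1  2  3  3  3  3  3  3  3
 8  0  1  2  3  3  3  4  4  4  4
 4  0  1  2  3  4  4  4  4  4  4
 7  0  1  2  3  4  4  4  5  5  5
 7  0  1  2  3  4  4  4  5  6  6
 4  0  1  2  3  4  4  4  5  6  6
dp[11][9] = 6. One LCS (by backtracking along matches): 5, 7, 4, 8, 7, 7.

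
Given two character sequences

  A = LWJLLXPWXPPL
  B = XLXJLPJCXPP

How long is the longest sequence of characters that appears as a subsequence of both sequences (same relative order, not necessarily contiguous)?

7

Let dp[i][j] be the LCS length of the first i characters of A and the first j characters of B. dp[i][j] = dp[i-1][j-1]+1 when the i-th and j-th characters match, else max(dp[i-1][j], dp[i][j-1]).
    ·  X  L  X  J  L  P  J  C  X  P  P
 ·  0  0  0  0  0  0  0  0  0  0  0  0
 L  0  0  1  1  1  1  1  1  1  1  1  1
 W  0  0  1  1  1  1  1  1  1  1  1  1
 J  0  0  1  1  2  2  2  2  2  2  2  2
 L  0  0  1  1  2  3  3  3  3  3  3  3
 L  0  0  1  1  2  3  3  3  3  3  3  3
 X  0  1  1  2  2  3  3  3  3  4  4  4
 P  0  1  1  2  2  3  4  4  4  4  5  5
 W  0  1  1  2  2  3  4  4  4  4  5  5
 X  0  1  1  2  2  3  4  4  4  5  5  5
 P  0  1  1  2  2  3  4  4  4  5  6  6
 P  0  1  1  2  2  3  4  4  4  5  6  7
 L  0  1  2  2  2  3  4  4  4  5  6  7
dp[12][11] = 7. One LCS (by backtracking along matches): LJLPXPP.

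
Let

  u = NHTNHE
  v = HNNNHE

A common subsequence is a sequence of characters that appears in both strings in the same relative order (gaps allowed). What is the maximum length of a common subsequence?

Match N [1,3], N [4,4], H [5,5], E [6,6] — 4 characters in the same relative order in both. Since dp[6][6] = 4, nothing longer is possible.

4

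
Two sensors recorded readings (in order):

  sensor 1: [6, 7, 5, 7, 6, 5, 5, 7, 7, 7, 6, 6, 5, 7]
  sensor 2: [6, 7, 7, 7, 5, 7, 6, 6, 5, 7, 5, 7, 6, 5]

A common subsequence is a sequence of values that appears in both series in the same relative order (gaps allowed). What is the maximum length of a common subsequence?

Match 6 (sensor 1 #1, sensor 2 #1); then 7 (sensor 1 #2, sensor 2 #4); then 5 (sensor 1 #3, sensor 2 #5); then 7 (sensor 1 #4, sensor 2 #6); then 6 (sensor 1 #5, sensor 2 #8); then 5 (sensor 1 #6, sensor 2 #9); then 5 (sensor 1 #7, sensor 2 #11); then 7 (sensor 1 #10, sensor 2 #12); then 6 (sensor 1 #12, sensor 2 #13); then 5 (sensor 1 #13, sensor 2 #14) — 10 values in the same relative order in both. The LCS DP gives dp[14][14] = 10, so this is optimal.

10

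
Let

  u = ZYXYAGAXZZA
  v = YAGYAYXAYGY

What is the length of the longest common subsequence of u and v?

6

Taking Y [4,1], then A [5,2], then G [6,3], then A [7,5], then X [8,7], then A [11,8] gives a common subsequence of length 6. The LCS DP gives dp[11][11] = 6, so this is optimal.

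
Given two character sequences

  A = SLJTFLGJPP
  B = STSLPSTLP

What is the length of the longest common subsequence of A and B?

5

One common subsequence of length 5: S at A[1]=B[3], L at A[2]=B[4], T at A[4]=B[7], L at A[6]=B[8], P at A[10]=B[9]. dp[10][9] = 5 confirms this is the maximum.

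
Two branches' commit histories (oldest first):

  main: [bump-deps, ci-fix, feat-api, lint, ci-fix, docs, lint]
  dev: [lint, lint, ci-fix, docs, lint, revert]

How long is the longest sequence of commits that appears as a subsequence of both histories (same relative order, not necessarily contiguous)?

4

Taking lint at main[4]=dev[2] → ci-fix at main[5]=dev[3] → docs at main[6]=dev[4] → lint at main[7]=dev[5] gives a common subsequence of length 4, and the DP table's final entry dp[7][6] is also 4, so no common subsequence is longer.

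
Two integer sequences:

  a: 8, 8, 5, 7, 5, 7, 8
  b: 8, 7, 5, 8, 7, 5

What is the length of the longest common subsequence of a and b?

One common subsequence of length 4: 8 [1,1], then 8 [2,4], then 7 [4,5], then 5 [5,6]. dp[7][6] = 4 confirms this is the maximum.

4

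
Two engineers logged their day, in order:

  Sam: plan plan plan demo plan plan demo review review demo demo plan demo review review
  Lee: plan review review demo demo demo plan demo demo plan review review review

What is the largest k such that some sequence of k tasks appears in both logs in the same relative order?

Pick plan [6,1], review [8,2], review [9,3], demo [10,5], demo [11,6], plan [12,7], demo [13,9], review [14,12], review [15,13]; all 9 tasks appear in both, in order. The LCS DP gives dp[15][13] = 9, so this is optimal.

9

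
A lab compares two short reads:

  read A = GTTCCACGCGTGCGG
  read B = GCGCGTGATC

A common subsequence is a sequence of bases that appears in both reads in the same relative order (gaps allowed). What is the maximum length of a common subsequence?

Pick G (read A #1, read B #1) → C (read A #7, read B #2) → G (read A #8, read B #3) → C (read A #9, read B #4) → G (read A #10, read B #5) → T (read A #11, read B #6) → G (read A #12, read B #7) → C (read A #13, read B #10); all 8 bases appear in both, in order. The LCS DP gives dp[15][10] = 8, so this is optimal.

8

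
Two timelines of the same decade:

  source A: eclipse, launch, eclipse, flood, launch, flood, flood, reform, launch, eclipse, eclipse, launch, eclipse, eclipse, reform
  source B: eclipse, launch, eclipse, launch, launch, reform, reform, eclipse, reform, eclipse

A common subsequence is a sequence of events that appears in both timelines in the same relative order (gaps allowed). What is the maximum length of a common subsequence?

7

One common subsequence of length 7: eclipse (source A #1, source B #1), then launch (source A #2, source B #2), then eclipse (source A #3, source B #3), then launch (source A #5, source B #5), then reform (source A #8, source B #7), then eclipse (source A #10, source B #8), then eclipse (source A #14, source B #10). Since dp[15][10] = 7, nothing longer is possible.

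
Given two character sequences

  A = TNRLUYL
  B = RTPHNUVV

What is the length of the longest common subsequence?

3

One common subsequence of length 3: T at A[1]=B[2] → N at A[2]=B[5] → U at A[5]=B[6]. The LCS DP gives dp[7][8] = 3, so this is optimal.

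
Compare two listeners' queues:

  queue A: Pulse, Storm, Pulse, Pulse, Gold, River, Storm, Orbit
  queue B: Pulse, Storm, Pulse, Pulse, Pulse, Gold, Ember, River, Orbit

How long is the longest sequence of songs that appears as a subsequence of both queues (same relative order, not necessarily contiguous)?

7

Taking Pulse [1,1], Storm [2,2], Pulse [3,4], Pulse [4,5], Gold [5,6], River [6,8], Orbit [8,9] gives a common subsequence of length 7. dp[8][9] = 7 confirms this is the maximum.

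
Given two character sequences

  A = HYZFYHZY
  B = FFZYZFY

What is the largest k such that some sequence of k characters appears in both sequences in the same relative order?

4

Let dp[i][j] be the LCS length of the first i characters of A and the first j characters of B. dp[i][j] = dp[i-1][j-1]+1 when the i-th and j-th characters match, else max(dp[i-1][j], dp[i][j-1]).
    ·  F  F  Z  Y  Z  F  Y
 ·  0  0  0  0  0  0  0  0
 H  0  0  0  0  0  0  0  0
 Y  0  0  0  0  1  1  1  1
 Z  0  0  0  1  1  2  2  2
 F  0  1  1  1  1  2  3  3
 Y  0  1  1  1  2  2  3  4
 H  0  1  1  1  2  2  3  4
 Z  0  1  1  2  2  3  3  4
 Y  0  1  1  2  3  3  3  4
dp[8][7] = 4. One LCS (by backtracking along matches): YZFY.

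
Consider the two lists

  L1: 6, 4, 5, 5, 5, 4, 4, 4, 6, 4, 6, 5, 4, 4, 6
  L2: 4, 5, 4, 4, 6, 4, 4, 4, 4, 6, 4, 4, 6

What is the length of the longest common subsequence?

Match 4 at L1[2]=L2[1] → 5 at L1[3]=L2[2] → 4 at L1[6]=L2[6] → 4 at L1[7]=L2[7] → 4 at L1[8]=L2[8] → 4 at L1[10]=L2[9] → 6 at L1[11]=L2[10] → 4 at L1[13]=L2[11] → 4 at L1[14]=L2[12] → 6 at L1[15]=L2[13] — 10 values in the same relative order in both, and the DP table's final entry dp[15][13] is also 10, so no common subsequence is longer.

10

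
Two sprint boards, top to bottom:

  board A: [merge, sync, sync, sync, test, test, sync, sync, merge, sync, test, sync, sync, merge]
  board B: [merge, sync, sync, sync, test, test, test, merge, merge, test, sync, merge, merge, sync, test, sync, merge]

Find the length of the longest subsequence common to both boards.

One common subsequence of length 12: merge at board A[1]=board B[1] → sync at board A[2]=board B[2] → sync at board A[3]=board B[3] → sync at board A[4]=board B[4] → test at board A[5]=board B[7] → test at board A[6]=board B[10] → sync at board A[7]=board B[11] → merge at board A[9]=board B[13] → sync at board A[10]=board B[14] → test at board A[11]=board B[15] → sync at board A[13]=board B[16] → merge at board A[14]=board B[17]. dp[14][17] = 12 confirms this is the maximum.

12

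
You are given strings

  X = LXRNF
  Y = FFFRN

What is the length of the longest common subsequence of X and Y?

2

Match R [3,4], N [4,5] — 2 characters in the same relative order in both. The LCS DP gives dp[5][5] = 2, so this is optimal.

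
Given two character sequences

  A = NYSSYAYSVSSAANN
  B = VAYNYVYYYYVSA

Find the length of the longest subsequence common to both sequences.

Pick N at A[1]=B[4]; then Y at A[2]=B[8]; then Y at A[5]=B[9]; then Y at A[7]=B[10]; then V at A[9]=B[11]; then S at A[11]=B[12]; then A at A[13]=B[13]; all 7 characters appear in both, in order. dp[15][13] = 7 confirms this is the maximum.

7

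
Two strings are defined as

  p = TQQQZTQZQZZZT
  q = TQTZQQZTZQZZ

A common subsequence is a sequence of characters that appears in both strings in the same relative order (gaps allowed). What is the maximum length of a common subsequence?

10

Match T (p #1, q #1) → Q (p #2, q #2) → Q (p #3, q #5) → Q (p #4, q #6) → Z (p #5, q #7) → T (p #6, q #8) → Z (p #8, q #9) → Q (p #9, q #10) → Z (p #11, q #11) → Z (p #12, q #12) — 10 characters in the same relative order in both, and the DP table's final entry dp[13][12] is also 10, so no common subsequence is longer.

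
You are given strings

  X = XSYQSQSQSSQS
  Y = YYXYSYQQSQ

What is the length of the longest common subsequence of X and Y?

Taking X at X[1]=Y[3]; then S at X[2]=Y[5]; then Y at X[3]=Y[6]; then Q at X[6]=Y[7]; then Q at X[8]=Y[8]; then S at X[10]=Y[9]; then Q at X[11]=Y[10] gives a common subsequence of length 7. Since dp[12][10] = 7, nothing longer is possible.

7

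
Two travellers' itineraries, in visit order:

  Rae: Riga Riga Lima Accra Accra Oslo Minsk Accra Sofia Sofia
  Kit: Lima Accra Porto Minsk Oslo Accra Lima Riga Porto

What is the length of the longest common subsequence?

One common subsequence of length 4: Lima (Rae #3, Kit #1), then Accra (Rae #4, Kit #2), then Oslo (Rae #6, Kit #5), then Accra (Rae #8, Kit #6), and the DP table's final entry dp[10][9] is also 4, so no common subsequence is longer.

4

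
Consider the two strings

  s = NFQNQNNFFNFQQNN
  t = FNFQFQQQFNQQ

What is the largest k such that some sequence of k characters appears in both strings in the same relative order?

One common subsequence of length 8: N (s #1, t #2) → F (s #2, t #5) → Q (s #3, t #7) → Q (s #5, t #8) → F (s #9, t #9) → N (s #10, t #10) → Q (s #12, t #11) → Q (s #13, t #12). Since dp[15][12] = 8, nothing longer is possible.

8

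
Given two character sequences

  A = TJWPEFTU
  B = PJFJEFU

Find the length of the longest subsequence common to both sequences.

One common subsequence of length 4: J (A #2, B #4); then E (A #5, B #5); then F (A #6, B #6); then U (A #8, B #7). Since dp[8][7] = 4, nothing longer is possible.

4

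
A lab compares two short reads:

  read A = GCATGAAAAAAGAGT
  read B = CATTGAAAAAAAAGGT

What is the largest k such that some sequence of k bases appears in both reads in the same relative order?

13

One common subsequence of length 13: C at read A[2]=read B[1], then A at read A[3]=read B[2], then T at read A[4]=read B[4], then G at read A[5]=read B[5], then A at read A[6]=read B[8], then A at read A[7]=read B[9], then A at read A[8]=read B[10], then A at read A[9]=read B[11], then A at read A[10]=read B[12], then A at read A[11]=read B[13], then G at read A[12]=read B[14], then G at read A[14]=read B[15], then T at read A[15]=read B[16]. The LCS DP gives dp[15][16] = 13, so this is optimal.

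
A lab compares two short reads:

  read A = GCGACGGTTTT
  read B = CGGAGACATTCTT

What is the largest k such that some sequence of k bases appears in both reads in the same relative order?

Let dp[i][j] be the LCS length of the first i bases of read A and the first j bases of read B. dp[i][j] = dp[i-1][j-1]+1 when the i-th and j-th bases match, else max(dp[i-1][j], dp[i][j-1]).
    ·  C  G  G  A  G  A  C  A  T  T  C  T  T
 ·  0  0  0  0  0  0  0  0  0  0  0  0  0  0
 G  0  0  1  1  1  1  1  1  1  1  1  1  1  1
 C  0  1  1  1  1  1  1  2  2  2  2  2  2  2
 G  0  1  2  2  2  2  2  2  2  2  2  2  2  2
 A  0  1  2  2  3  3  3  3  3  3  3  3  3  3
 C  0  1  2  2  3  3  3  4  4  4  4  4  4  4
 G  0  1  2  3  3  4  4  4  4  4  4  4  4  4
 G  0  1  2  3  3  4  4  4  4  4  4  4  4  4
 T  0  1  2  3  3  4  4  4  4  5  5  5  5  5
 T  0  1  2  3  3  4  4  4  4  5  6  6  6  6
 T  0  1  2  3  3  4  4  4  4  5  6  6  7  7
 T  0  1  2  3  3  4  4  4  4  5  6  6  7  8
dp[11][13] = 8. One LCS (by backtracking along matches): GGACTTTT.

8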